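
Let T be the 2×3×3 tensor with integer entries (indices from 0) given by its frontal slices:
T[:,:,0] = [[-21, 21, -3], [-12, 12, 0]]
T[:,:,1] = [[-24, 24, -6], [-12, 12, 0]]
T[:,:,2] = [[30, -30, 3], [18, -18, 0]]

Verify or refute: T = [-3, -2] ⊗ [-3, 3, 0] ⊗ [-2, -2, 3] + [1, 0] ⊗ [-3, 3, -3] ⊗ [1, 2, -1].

Reconstruct entrywise from the claimed factors. For example, T[1,1,0] = 12 and Σₗ aₗ[1]bₗ[1]cₗ[0] = (-2)·(3)·(-2) + (0)·(3)·(1) = 12; checking all 18 entries, every one matches. The claim holds.

Yes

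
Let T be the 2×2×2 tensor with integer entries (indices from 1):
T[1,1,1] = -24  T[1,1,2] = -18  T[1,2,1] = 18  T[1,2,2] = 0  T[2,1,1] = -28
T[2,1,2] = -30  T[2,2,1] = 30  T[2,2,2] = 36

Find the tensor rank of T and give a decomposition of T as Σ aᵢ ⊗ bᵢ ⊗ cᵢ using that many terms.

Lower bound: the mode-2 unfolding of T (rows indexed by j, columns by (i,k) = (1,1), (1,2), (2,1), (2,2)) is [[-24, -18, -28, -30], [18, 0, 30, 36]].
There the 2×2 minor on rows j ∈ {1, 2}, columns (i,k) ∈ {(1,1), (1,2)} is det [[-24, -18], [18, 0]] = 324 ≠ 0, so this unfolding has rank ≥ 2; CP rank is at least every unfolding rank, so rank(T) ≥ 2. (Unfolding ranks only ever bound the CP rank from below — rank(T) can be strictly larger than all of them — so the matching upper bound has to come from an explicit 2-term decomposition.)
Upper bound — finding two terms. Write S_k = T[:,:,k] for the frontal slices: S₁ = [[-24, 18], [-28, 30]], S₂ = [[-18, 0], [-30, 36]].
If T = a₁ ⊗ b₁ ⊗ c₁ + a₂ ⊗ b₂ ⊗ c₂ then each S_k = c₁[k]·a₁b₁ᵀ + c₂[k]·a₂b₂ᵀ. S₁ and S₂ are linearly independent, so a₁b₁ᵀ and a₂b₂ᵀ must span the same plane of matrices: they are the rank-1 matrices of the form x·S₁ + y·S₂.
det(x·S₁ + y·S₂) is −216·x² − 864·xy − 648·y² = (-216)·(x + 3·y)(x + y), vanishing at (x:y) = (3:-1) and (1:-1).
M₁ = 3·S₁ − S₂ = [[-54, 54], [-54, 54]] = (-54)·[1, 1][1, -1]ᵀ and M₂ = S₁ − S₂ = [[-6, 18], [2, -6]] = (-2)·[3, -1][1, -3]ᵀ, so take a₁ = [1, 1], b₁ = [1, -1], a₂ = [3, -1], b₂ = [1, -3].
Each slice is an integer combination of E₁ = a₁b₁ᵀ and E₂ = a₂b₂ᵀ: S₁ = −27·E₁ + E₂, S₂ = −27·E₁ + 3·E₂; reading off coefficients, c₁ = [-27, -27] and c₂ = [1, 3].
Hence T = [1, 1] ⊗ [1, -1] ⊗ [-27, -27] + [3, -1] ⊗ [1, -3] ⊗ [1, 3], so rank(T) ≤ 2.
These bounds meet, so rank(T) = 2.

rank(T) = 2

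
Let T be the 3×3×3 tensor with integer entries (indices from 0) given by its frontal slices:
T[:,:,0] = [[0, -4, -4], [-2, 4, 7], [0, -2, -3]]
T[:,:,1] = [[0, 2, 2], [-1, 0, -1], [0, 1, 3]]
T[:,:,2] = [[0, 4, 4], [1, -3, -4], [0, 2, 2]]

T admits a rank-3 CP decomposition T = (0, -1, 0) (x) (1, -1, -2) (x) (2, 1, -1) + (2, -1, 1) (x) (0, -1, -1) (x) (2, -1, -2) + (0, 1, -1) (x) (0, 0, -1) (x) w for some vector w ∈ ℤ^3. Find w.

w = (-1, 2, 0)

Subtract the known terms from T to get the rank-1 residual R = (0, 1, -1) (x) (0, 0, -1) (x) w, so R[i,j,k] = a[i]·b[j]·w[k]. Pick indices with nonzero a[1]·b[2] = (1)·(-1) = -1. Only the fibre through (1,2,·) is needed: R[1,2,:] = T[1,2,:] − Σₗ aₗ[1]bₗ[2]cₗ = [7, -1, -4] − (-1)·(-2)·(2, 1, -1) − (-1)·(-1)·(2, -1, -2) = [1, -2, 0]. Then w[k] = R[1,2,k] / -1 for each k, giving w = [1, -2, 0] / -1 = (-1, 2, 0).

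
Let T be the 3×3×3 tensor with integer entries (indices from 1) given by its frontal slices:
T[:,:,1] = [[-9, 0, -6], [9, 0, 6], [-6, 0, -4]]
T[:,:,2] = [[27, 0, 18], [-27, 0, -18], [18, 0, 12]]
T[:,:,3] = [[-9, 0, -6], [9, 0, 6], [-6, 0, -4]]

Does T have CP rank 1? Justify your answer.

If T = a ⊗ b ⊗ c then every fibre of T is a multiple of the corresponding factor, so read the factors off the fibres through the nonzero entry T[1,1,1] = -9.
The mode-1 fibre T[:,1,1] = [-9, 9, -6] gives a = [3, -3, 2] (primitive direction); the mode-2 fibre T[1,:,1] = [-9, 0, -6] gives b = [3, 0, 2]; then c[k] = T[1,1,k] / (a[1]·b[1]) = [-9, 27, -9] / 9 = [-1, 3, -1].
Expanding [3, -3, 2] ⊗ [3, 0, 2] ⊗ [-1, 3, -1] reproduces all 27 entries of T, so T = [3, -3, 2] ⊗ [3, 0, 2] ⊗ [-1, 3, -1] and rank(T) ≤ 1.
Equivalently every frontal slice T[:,:,k] is c[k] times the rank-1 matrix [3, -3, 2] ⊗ [3, 0, 2]. So T has rank 1 (it is nonzero).

Yes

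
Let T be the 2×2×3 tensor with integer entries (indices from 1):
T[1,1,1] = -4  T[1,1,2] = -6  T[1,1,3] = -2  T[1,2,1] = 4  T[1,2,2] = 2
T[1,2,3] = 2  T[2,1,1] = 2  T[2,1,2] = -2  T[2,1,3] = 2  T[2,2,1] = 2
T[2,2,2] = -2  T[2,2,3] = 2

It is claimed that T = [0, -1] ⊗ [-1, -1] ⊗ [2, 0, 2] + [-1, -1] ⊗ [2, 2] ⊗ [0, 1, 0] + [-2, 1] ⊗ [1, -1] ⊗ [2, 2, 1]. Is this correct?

Reconstruct entry (2,1,1) from the claimed factors: Σₗ aₗ[2]bₗ[1]cₗ[1] = (-1)·(-1)·(2) + (-1)·(2)·(0) + (1)·(1)·(2) = 4, but T[2,1,1] = 2. The claim is false.

No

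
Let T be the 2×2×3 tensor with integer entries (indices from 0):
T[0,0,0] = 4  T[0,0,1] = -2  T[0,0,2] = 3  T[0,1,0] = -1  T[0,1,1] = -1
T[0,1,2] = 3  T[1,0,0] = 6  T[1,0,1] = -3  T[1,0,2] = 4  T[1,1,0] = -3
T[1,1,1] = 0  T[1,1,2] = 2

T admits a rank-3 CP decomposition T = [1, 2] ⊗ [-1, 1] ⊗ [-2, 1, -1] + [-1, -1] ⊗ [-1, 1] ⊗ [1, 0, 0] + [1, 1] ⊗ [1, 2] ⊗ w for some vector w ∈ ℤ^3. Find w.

Subtract the known terms from T to get the rank-1 residual R = [1, 1] ⊗ [1, 2] ⊗ w, so R[i,j,k] = a[i]·b[j]·w[k]. Pick indices with nonzero a[0]·b[0] = (1)·(1) = 1. Only the fibre through (0,0,·) is needed: R[0,0,:] = T[0,0,:] − Σₗ aₗ[0]bₗ[0]cₗ = [4, -2, 3] − (1)·(-1)·[-2, 1, -1] − (-1)·(-1)·[1, 0, 0] = [1, -1, 2]. Then w[k] = R[0,0,k] / 1 for each k, giving w = [1, -1, 2] / 1 = [1, -1, 2].

w = [1, -1, 2]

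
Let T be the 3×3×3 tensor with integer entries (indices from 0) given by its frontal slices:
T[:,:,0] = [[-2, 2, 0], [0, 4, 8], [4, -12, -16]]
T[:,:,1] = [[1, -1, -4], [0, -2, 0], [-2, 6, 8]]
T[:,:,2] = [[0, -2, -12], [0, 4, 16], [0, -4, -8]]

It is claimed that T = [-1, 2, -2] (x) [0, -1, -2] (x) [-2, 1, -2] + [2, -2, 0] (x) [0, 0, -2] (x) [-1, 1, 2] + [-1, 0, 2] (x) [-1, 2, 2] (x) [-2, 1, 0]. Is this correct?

Reconstruct entry (0,2,0) from the claimed factors: Σₗ aₗ[0]bₗ[2]cₗ[0] = (-1)·(-2)·(-2) + (2)·(-2)·(-1) + (-1)·(2)·(-2) = 4, but T[0,2,0] = 0. The claim is false.

No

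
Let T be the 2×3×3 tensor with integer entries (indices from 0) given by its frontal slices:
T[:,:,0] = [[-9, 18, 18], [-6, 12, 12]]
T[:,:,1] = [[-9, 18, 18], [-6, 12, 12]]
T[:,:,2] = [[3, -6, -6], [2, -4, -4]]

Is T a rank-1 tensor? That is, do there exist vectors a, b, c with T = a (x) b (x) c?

If T = a (x) b (x) c then every fibre of T is a multiple of the corresponding factor, so read the factors off the fibres through the nonzero entry T[0,0,0] = -9.
The mode-1 fibre T[:,0,0] = [-9, -6] gives a = [3, 2] (primitive direction); the mode-2 fibre T[0,:,0] = [-9, 18, 18] gives b = [1, -2, -2]; then c[k] = T[0,0,k] / (a[0]·b[0]) = [-9, -9, 3] / 3 = [-3, -3, 1].
Expanding [3, 2] (x) [1, -2, -2] (x) [-3, -3, 1] reproduces all 18 entries of T, so T = [3, 2] (x) [1, -2, -2] (x) [-3, -3, 1] and rank(T) ≤ 1.
Equivalently every frontal slice T[:,:,k] is c[k] times the rank-1 matrix [3, 2] (x) [1, -2, -2]. So T has rank 1 (it is nonzero).

Yes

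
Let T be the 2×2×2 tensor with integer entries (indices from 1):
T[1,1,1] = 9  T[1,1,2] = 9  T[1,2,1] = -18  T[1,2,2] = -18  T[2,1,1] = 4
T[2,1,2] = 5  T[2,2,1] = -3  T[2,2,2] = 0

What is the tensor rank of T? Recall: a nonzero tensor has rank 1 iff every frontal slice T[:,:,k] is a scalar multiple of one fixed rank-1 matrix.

2

Lower bound: the mode-3 unfolding of T (rows indexed by k, columns by (i,j) = (1,1), (1,2), (2,1), (2,2)) is [[9, -18, 4, -3], [9, -18, 5, 0]].
There the 2×2 minor on rows k ∈ {1, 2}, columns (i,j) ∈ {(1,1), (2,1)} is det [[9, 4], [9, 5]] = 9 ≠ 0, so this unfolding has rank ≥ 2; CP rank is at least every unfolding rank, so rank(T) ≥ 2. (This is only a lower bound: in general the CP rank may exceed every unfolding rank, so we still need to exhibit 2 rank-1 terms summing to T.)
Upper bound — finding two terms. Write S_k = T[:,:,k] for the frontal slices: S₁ = [[9, -18], [4, -3]], S₂ = [[9, -18], [5, 0]].
If T = a₁ ⊗ b₁ ⊗ c₁ + a₂ ⊗ b₂ ⊗ c₂ then each S_k = c₁[k]·a₁b₁ᵀ + c₂[k]·a₂b₂ᵀ. S₁ and S₂ are linearly independent, so a₁b₁ᵀ and a₂b₂ᵀ must span the same plane of matrices: they are the rank-1 matrices of the form x·S₁ + y·S₂.
det(x·S₁ + y·S₂) is 45·x² + 135·xy + 90·y² = 45·(x + 2·y)(x + y), vanishing at (x:y) = (2:-1) and (1:-1).
M₁ = 2·S₁ − S₂ = [[9, -18], [3, -6]] = 3·(3, 1)(1, -2)ᵀ and M₂ = S₁ − S₂ = [[0, 0], [-1, -3]] = −(0, 1)(1, 3)ᵀ, so take a₁ = (3, 1), b₁ = (1, -2), a₂ = (0, 1), b₂ = (1, 3).
Each slice is an integer combination of E₁ = a₁b₁ᵀ and E₂ = a₂b₂ᵀ: S₁ = 3·E₁ + E₂, S₂ = 3·E₁ + 2·E₂; reading off coefficients, c₁ = (3, 3) and c₂ = (1, 2).
Hence T = (3, 1) ⊗ (1, -2) ⊗ (3, 3) + (0, 1) ⊗ (1, 3) ⊗ (1, 2), so rank(T) ≤ 2.
These bounds meet, so rank(T) = 2.
Check entry T[2,1,2] = 5: (1)·(1)·(3) + (1)·(1)·(2) = 5.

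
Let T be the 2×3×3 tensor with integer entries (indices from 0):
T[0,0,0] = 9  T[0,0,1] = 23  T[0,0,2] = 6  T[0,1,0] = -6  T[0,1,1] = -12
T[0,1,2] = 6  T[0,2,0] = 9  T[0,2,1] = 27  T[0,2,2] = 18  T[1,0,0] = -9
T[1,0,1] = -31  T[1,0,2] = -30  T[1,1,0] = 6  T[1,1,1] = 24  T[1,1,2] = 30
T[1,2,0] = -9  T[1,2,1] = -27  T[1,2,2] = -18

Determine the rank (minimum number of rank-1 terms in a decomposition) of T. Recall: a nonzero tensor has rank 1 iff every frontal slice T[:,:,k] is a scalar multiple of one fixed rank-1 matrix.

Lower bound: the mode-3 unfolding of T (rows indexed by k, columns by (i,j) = (0,0), (0,1), (0,2), (1,0), (1,1), (1,2)) is [[9, -6, 9, -9, 6, -9], [23, -12, 27, -31, 24, -27], [6, 6, 18, -30, 30, -18]].
There the 2×2 minor on rows k ∈ {0, 1}, columns (i,j) ∈ {(0,0), (0,1)} is det [[9, -6], [23, -12]] = 30 ≠ 0, so this unfolding has rank ≥ 2; CP rank is at least every unfolding rank, so rank(T) ≥ 2. (Unfolding ranks only ever bound the CP rank from below — rank(T) can be strictly larger than all of them — so the matching upper bound has to come from an explicit 2-term decomposition.)
Upper bound — finding two terms. Write S_k = T[:,:,k] for the frontal slices: S₀ = [[9, -6, 9], [-9, 6, -9]], S₁ = [[23, -12, 27], [-31, 24, -27]], S₂ = [[6, 6, 18], [-30, 30, -18]].
If T = a₁ (x) b₁ (x) c₁ + a₂ (x) b₂ (x) c₂ then each S_k = c₁[k]·a₁b₁ᵀ + c₂[k]·a₂b₂ᵀ. S₀ and S₁ are linearly independent, so a₁b₁ᵀ and a₂b₂ᵀ must span the same plane of matrices: they are the rank-1 matrices of the form x·S₀ + y·S₁.
The 2×2 minor of x·S₀ + y·S₁ on rows {0,1}, columns {0,1} is 60·xy + 180·y² = 60·(x + 3·y)(y), vanishing at (x:y) = (3:-1) and (1:0).
M₁ = 3·S₀ − S₁ = [[4, -6, 0], [4, -6, 0]] = 2·[1, 1][2, -3, 0]ᵀ and M₂ = S₀ = [[9, -6, 9], [-9, 6, -9]] = 3·[1, -1][3, -2, 3]ᵀ, so take a₁ = [1, 1], b₁ = [2, -3, 0], a₂ = [1, -1], b₂ = [3, -2, 3].
Each slice is an integer combination of E₁ = a₁b₁ᵀ and E₂ = a₂b₂ᵀ: S₀ = 3·E₂, S₁ = −2·E₁ + 9·E₂, S₂ = −6·E₁ + 6·E₂; reading off coefficients, c₁ = [0, -2, -6] and c₂ = [3, 9, 6].
Hence T = [1, 1] (x) [2, -3, 0] (x) [0, -2, -6] + [1, -1] (x) [3, -2, 3] (x) [3, 9, 6], so rank(T) ≤ 2.
These bounds meet, so rank(T) = 2.

2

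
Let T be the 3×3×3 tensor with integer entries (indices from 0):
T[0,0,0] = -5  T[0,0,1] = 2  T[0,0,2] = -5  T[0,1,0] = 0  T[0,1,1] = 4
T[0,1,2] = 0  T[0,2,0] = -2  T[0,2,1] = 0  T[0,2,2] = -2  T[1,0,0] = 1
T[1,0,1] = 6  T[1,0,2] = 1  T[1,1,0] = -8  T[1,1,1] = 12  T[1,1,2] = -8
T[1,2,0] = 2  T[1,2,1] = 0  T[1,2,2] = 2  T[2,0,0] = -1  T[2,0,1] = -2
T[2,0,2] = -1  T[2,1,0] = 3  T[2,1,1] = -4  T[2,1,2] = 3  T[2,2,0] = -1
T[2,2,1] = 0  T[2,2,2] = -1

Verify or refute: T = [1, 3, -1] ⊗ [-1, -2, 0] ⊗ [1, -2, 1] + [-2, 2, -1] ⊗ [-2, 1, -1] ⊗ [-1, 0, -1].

Yes

Reconstruct entrywise from the claimed factors. For example, T[2,0,2] = -1 and Σₗ aₗ[2]bₗ[0]cₗ[2] = (-1)·(-1)·(1) + (-1)·(-2)·(-1) = -1; checking all 27 entries, every one matches. The claim holds.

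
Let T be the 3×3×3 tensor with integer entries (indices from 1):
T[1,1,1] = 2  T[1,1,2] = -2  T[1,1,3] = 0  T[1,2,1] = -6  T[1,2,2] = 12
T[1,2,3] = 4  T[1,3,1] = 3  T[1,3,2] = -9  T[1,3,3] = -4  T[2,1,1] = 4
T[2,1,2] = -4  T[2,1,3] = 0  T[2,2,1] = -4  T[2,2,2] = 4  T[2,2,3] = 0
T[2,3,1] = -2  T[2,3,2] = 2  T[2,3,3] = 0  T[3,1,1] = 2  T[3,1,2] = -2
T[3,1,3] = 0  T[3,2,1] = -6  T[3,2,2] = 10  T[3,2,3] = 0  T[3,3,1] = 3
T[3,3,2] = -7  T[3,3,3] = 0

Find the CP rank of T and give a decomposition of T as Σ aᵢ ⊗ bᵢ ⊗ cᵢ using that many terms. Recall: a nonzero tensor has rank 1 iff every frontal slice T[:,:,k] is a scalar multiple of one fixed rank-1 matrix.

rank(T) = 3

Lower bound: the mode-3 unfolding of T (rows indexed by k, columns by (i,j) = (1,1), (1,2), (1,3), (2,1), (2,2), (2,3), (3,1), (3,2), (3,3)) is [[2, -6, 3, 4, -4, -2, 2, -6, 3], [-2, 12, -9, -4, 4, 2, -2, 10, -7], [0, 4, -4, 0, 0, 0, 0, 0, 0]].
There the 3×3 minor on rows k ∈ {1, 2, 3}, columns (i,j) ∈ {(1,1), (1,2), (3,2)} is det [[2, -6, -6], [-2, 12, 10], [0, 4, 0]] = -32 ≠ 0, so this unfolding has rank ≥ 3; CP rank is at least every unfolding rank, so rank(T) ≥ 3. (Unfolding ranks only ever bound the CP rank from below — rank(T) can be strictly larger than all of them — so the matching upper bound has to come from an explicit 3-term decomposition.)
Upper bound: T is a sum of 3 rank-1 terms, T = [1, 0, 0] ⊗ [0, 1, -1] ⊗ [0, 2, 4] + [1, 0, 1] ⊗ [0, 1, -1] ⊗ [-4, 8, 0] + [1, 2, 1] ⊗ [2, -2, -1] ⊗ [1, -1, 0] (one valid choice — decompositions are not unique — normalised so each a, b is primitive with positive first nonzero entry; check it by expanding all entries), so rank(T) ≤ 3.
These bounds meet, so rank(T) = 3.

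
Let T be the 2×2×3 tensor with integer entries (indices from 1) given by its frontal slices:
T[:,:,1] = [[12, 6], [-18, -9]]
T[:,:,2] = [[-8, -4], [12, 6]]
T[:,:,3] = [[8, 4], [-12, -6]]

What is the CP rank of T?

Lower bound: T ≠ 0 (e.g. T[1,1,1] = 12), so rank(T) ≥ 1.
Upper bound: if T = a ∘ b ∘ c then every fibre of T is a multiple of the corresponding factor, so read the factors off the fibres through the nonzero entry T[1,1,1] = 12.
The mode-1 fibre T[:,1,1] = [12, -18] gives a = [2, -3] (primitive direction); the mode-2 fibre T[1,:,1] = [12, 6] gives b = [2, 1]; then c[k] = T[1,1,k] / (a[1]·b[1]) = [12, -8, 8] / 4 = [3, -2, 2].
Expanding [2, -3] ∘ [2, 1] ∘ [3, -2, 2] reproduces all 12 entries of T, so T = [2, -3] ∘ [2, 1] ∘ [3, -2, 2] and rank(T) ≤ 1.
These bounds meet, so rank(T) = 1.
Check entry T[2,1,3] = -12: (-3)·(2)·(2) = -12.

1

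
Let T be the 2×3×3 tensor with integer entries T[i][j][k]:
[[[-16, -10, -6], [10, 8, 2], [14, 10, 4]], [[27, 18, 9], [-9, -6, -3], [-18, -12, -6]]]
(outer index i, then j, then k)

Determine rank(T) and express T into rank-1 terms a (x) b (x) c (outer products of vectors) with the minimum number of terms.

rank(T) = 2

Lower bound: the mode-3 unfolding of T (rows indexed by k, columns by (i,j) = (0,0), (0,1), (0,2), (1,0), (1,1), (1,2)) is [[-16, 10, 14, 27, -9, -18], [-10, 8, 10, 18, -6, -12], [-6, 2, 4, 9, -3, -6]].
There the 2×2 minor on rows k ∈ {0, 1}, columns (i,j) ∈ {(0,0), (0,1)} is det [[-16, 10], [-10, 8]] = -28 ≠ 0, so this unfolding has rank ≥ 2; CP rank is at least every unfolding rank, so rank(T) ≥ 2. (This is only a lower bound: in general the CP rank may exceed every unfolding rank, so we still need to exhibit 2 rank-1 terms summing to T.)
Upper bound — finding two terms. Write S_k = T[:,:,k] for the frontal slices: S₀ = [[-16, 10, 14], [27, -9, -18]], S₁ = [[-10, 8, 10], [18, -6, -12]], S₂ = [[-6, 2, 4], [9, -3, -6]].
If T = a₁ (x) b₁ (x) c₁ + a₂ (x) b₂ (x) c₂ then each S_k = c₁[k]·a₁b₁ᵀ + c₂[k]·a₂b₂ᵀ. S₀ and S₁ are linearly independent, so a₁b₁ᵀ and a₂b₂ᵀ must span the same plane of matrices: they are the rank-1 matrices of the form x·S₀ + y·S₁.
The 2×2 minor of x·S₀ + y·S₁ on rows {0,1}, columns {0,1} is −126·x² − 210·xy − 84·y² = (-42)·(3·x + 2·y)(x + y), vanishing at (x:y) = (2:-3) and (1:-1).
M₁ = 2·S₀ − 3·S₁ = [[-2, -4, -2], [0, 0, 0]] = (-2)·[1, 0][1, 2, 1]ᵀ and M₂ = S₀ − S₁ = [[-6, 2, 4], [9, -3, -6]] = −[2, -3][3, -1, -2]ᵀ, so take a₁ = [1, 0], b₁ = [1, 2, 1], a₂ = [2, -3], b₂ = [3, -1, -2].
Each slice is an integer combination of E₁ = a₁b₁ᵀ and E₂ = a₂b₂ᵀ: S₀ = 2·E₁ − 3·E₂, S₁ = 2·E₁ − 2·E₂, S₂ = −E₂; reading off coefficients, c₁ = [2, 2, 0] and c₂ = [-3, -2, -1].
Hence T = [1, 0] (x) [1, 2, 1] (x) [2, 2, 0] + [2, -3] (x) [3, -1, -2] (x) [-3, -2, -1], so rank(T) ≤ 2.
These bounds meet, so rank(T) = 2.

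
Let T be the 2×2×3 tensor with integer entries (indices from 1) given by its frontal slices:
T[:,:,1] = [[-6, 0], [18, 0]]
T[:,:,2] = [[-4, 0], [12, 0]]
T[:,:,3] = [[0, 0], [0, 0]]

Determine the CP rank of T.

1

Lower bound: T ≠ 0 (e.g. T[1,1,1] = -6), so rank(T) ≥ 1.
Upper bound: the mode-1 fibre T[:,1,1] = [-6, 18] gives a = [1, -3] (primitive direction); the mode-2 fibre T[1,:,1] = [-6, 0] gives b = [1, 0]; then c[k] = T[1,1,k] / (a[1]·b[1]) = [-6, -4, 0] / 1 = [-6, -4, 0].
Expanding [1, -3] ∘ [1, 0] ∘ [-6, -4, 0] reproduces all 12 entries of T, so T = [1, -3] ∘ [1, 0] ∘ [-6, -4, 0] and rank(T) ≤ 1.
These bounds meet, so rank(T) = 1.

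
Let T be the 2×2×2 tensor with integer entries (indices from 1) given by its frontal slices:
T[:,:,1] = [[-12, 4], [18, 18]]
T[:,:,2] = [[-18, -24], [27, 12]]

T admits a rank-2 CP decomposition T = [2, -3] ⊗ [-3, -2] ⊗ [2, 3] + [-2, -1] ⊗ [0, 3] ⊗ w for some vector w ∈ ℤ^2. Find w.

w = [-2, 2]

Subtract the known terms from T to get the rank-1 residual R = [-2, -1] ⊗ [0, 3] ⊗ w, so R[i,j,k] = a[i]·b[j]·w[k]. Pick indices with nonzero a[1]·b[2] = (-2)·(3) = -6. Only the fibre through (1,2,·) is needed: R[1,2,:] = T[1,2,:] − Σₗ aₗ[1]bₗ[2]cₗ = [4, -24] − (2)·(-2)·[2, 3] = [12, -12]. Then w[k] = R[1,2,k] / -6 for each k, giving w = [12, -12] / -6 = [-2, 2].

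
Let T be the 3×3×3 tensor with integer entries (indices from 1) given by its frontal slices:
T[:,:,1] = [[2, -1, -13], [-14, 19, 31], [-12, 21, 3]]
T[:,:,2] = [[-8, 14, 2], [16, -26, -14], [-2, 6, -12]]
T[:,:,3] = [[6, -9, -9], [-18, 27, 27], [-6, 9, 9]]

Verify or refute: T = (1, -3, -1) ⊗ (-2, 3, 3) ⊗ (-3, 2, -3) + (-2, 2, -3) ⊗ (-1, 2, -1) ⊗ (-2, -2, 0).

Reconstruct entrywise from the claimed factors. For example, T[3,3,1] = 3 and Σₗ aₗ[3]bₗ[3]cₗ[1] = (-1)·(3)·(-3) + (-3)·(-1)·(-2) = 3; checking all 27 entries, every one matches. The claim holds.

Yes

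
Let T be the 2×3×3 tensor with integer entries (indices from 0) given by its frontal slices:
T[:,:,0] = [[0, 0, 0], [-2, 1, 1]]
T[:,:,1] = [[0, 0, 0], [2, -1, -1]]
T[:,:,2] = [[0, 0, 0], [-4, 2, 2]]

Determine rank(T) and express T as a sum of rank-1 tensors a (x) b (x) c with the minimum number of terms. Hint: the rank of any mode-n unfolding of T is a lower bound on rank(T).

Lower bound: T ≠ 0 (e.g. T[1,0,0] = -2), so rank(T) ≥ 1.
Upper bound: the mode-1 fibre T[:,0,0] = [0, -2] gives a = (0, 1) (primitive direction); the mode-2 fibre T[1,:,0] = [-2, 1, 1] gives b = (2, -1, -1); then c[k] = T[1,0,k] / (a[1]·b[0]) = [-2, 2, -4] / 2 = (-1, 1, -2).
Expanding (0, 1) (x) (2, -1, -1) (x) (-1, 1, -2) reproduces all 18 entries of T, so T = (0, 1) (x) (2, -1, -1) (x) (-1, 1, -2) and rank(T) ≤ 1.
These bounds meet, so rank(T) = 1.

rank(T) = 1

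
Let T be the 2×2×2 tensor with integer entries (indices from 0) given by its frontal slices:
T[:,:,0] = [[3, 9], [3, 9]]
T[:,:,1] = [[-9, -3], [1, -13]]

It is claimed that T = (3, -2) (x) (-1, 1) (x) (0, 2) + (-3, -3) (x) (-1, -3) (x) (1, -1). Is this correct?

Reconstruct entrywise from the claimed factors. For example, T[1,0,0] = 3 and Σₗ aₗ[1]bₗ[0]cₗ[0] = (-2)·(-1)·(0) + (-3)·(-1)·(1) = 3; checking all 8 entries, every one matches. The claim holds.

Yes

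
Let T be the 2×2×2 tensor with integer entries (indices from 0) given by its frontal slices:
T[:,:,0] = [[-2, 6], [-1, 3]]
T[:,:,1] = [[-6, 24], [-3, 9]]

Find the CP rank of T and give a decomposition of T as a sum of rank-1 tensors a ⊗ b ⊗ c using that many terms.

Lower bound: in the mode-3 unfolding of T (rows indexed by k, columns by (i,j)) the 2×2 minor on rows k ∈ {0, 1}, columns (i,j) ∈ {(0,0), (0,1)} is det [[-2, 6], [-6, 24]] = -12 ≠ 0, so that unfolding has rank ≥ 2 and hence rank(T) ≥ 2 (CP rank is at least every unfolding rank, though it can be larger).
Upper bound: with S_k = T[:,:,k], the two rank-1 terms a₁b₁ᵀ, a₂b₂ᵀ are the rank-1 members of the pencil x·S₀ + y·S₁.
det(x·S₀ + y·S₁) is 6·xy + 18·y² = 6·(x + 3·y)(y), vanishing at (x:y) = (3:-1) and (1:0).
M₁ = 3·S₀ − S₁ = [[0, -6], [0, 0]] = (-6)·[1, 0][0, 1]ᵀ and M₂ = S₀ = [[-2, 6], [-1, 3]] = −[2, 1][1, -3]ᵀ, so take a₁ = [1, 0], b₁ = [0, 1], a₂ = [2, 1], b₂ = [1, -3].
Each slice is an integer combination of E₁ = a₁b₁ᵀ and E₂ = a₂b₂ᵀ: S₀ = −E₂, S₁ = 6·E₁ − 3·E₂; reading off coefficients, c₁ = [0, 6] and c₂ = [-1, -3].
Hence T = [1, 0] ⊗ [0, 1] ⊗ [0, 6] + [2, 1] ⊗ [1, -3] ⊗ [-1, -3], so rank(T) ≤ 2.
These bounds meet, so rank(T) = 2.

rank(T) = 2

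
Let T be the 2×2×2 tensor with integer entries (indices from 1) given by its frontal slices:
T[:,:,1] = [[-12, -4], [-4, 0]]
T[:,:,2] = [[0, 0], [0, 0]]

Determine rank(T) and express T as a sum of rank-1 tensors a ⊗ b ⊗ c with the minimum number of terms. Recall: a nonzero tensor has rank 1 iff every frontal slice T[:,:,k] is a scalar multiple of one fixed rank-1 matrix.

Lower bound: the mode-2 unfolding of T (rows indexed by j, columns by (i,k) = (1,1), (1,2), (2,1), (2,2)) is [[-12, 0, -4, 0], [-4, 0, 0, 0]].
There the 2×2 minor on rows j ∈ {1, 2}, columns (i,k) ∈ {(1,1), (2,1)} is det [[-12, -4], [-4, 0]] = -16 ≠ 0, so this unfolding has rank ≥ 2; CP rank is at least every unfolding rank, so rank(T) ≥ 2. (Unfolding ranks only ever bound the CP rank from below — rank(T) can be strictly larger than all of them — so the matching upper bound has to come from an explicit 2-term decomposition.)
Upper bound — finding two terms. Every mode-3 slice of T is a multiple of one matrix: T[:,:,k] = c[k]·M with c = [1, 0] and M = [[-12, -4], [-4, 0]] (rows indexed by i, columns by j). So it suffices to write M as a sum of two rank-1 matrices.
Splitting M by its rows (i = 1, 2), M = [1, 0][-12, -4]ᵀ + [0, 1][-4, 0]ᵀ.
Hence T = [1, 0] ⊗ [-12, -4] ⊗ [1, 0] + [0, 1] ⊗ [-4, 0] ⊗ [1, 0], so rank(T) ≤ 2.
These bounds meet, so rank(T) = 2.
Check entry T[2,2,2] = 0: (0)·(-4)·(0) + (1)·(0)·(0) = 0.

rank(T) = 2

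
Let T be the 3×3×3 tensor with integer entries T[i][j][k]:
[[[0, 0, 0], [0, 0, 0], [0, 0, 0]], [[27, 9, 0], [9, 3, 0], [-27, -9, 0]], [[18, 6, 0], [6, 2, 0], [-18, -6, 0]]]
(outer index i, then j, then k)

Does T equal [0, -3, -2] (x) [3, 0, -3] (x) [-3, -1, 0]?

Reconstruct entry (1,1,0) from the claimed factors: Σₗ aₗ[1]bₗ[1]cₗ[0] = (-3)·(0)·(-3) = 0, but T[1,1,0] = 9. The claim is false.

No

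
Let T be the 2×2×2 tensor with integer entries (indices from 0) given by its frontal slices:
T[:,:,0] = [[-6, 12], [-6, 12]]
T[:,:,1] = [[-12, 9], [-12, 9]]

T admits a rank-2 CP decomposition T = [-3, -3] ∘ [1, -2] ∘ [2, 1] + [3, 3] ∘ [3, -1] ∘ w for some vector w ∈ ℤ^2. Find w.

w = [0, -1]

Subtract the known terms from T to get the rank-1 residual R = [3, 3] ∘ [3, -1] ∘ w, so R[i,j,k] = a[i]·b[j]·w[k]. Pick indices with nonzero a[0]·b[0] = (3)·(3) = 9. Only the fibre through (0,0,·) is needed: R[0,0,:] = T[0,0,:] − Σₗ aₗ[0]bₗ[0]cₗ = [-6, -12] − (-3)·(1)·[2, 1] = [0, -9]. Then w[k] = R[0,0,k] / 9 for each k, giving w = [0, -9] / 9 = [0, -1].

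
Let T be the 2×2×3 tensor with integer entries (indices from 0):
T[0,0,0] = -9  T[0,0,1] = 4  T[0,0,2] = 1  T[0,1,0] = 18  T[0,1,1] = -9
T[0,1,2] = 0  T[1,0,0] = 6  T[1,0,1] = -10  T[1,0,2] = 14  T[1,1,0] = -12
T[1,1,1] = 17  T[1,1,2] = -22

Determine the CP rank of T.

Lower bound: the mode-2 unfolding of T (rows indexed by j, columns by (i,k) = (0,0), (0,1), (0,2), (1,0), (1,1), (1,2)) is [[-9, 4, 1, 6, -10, 14], [18, -9, 0, -12, 17, -22]].
There the 2×2 minor on rows j ∈ {0, 1}, columns (i,k) ∈ {(0,0), (0,1)} is det [[-9, 4], [18, -9]] = 9 ≠ 0, so this unfolding has rank ≥ 2; CP rank is at least every unfolding rank, so rank(T) ≥ 2. (This is only a lower bound: in general the CP rank may exceed every unfolding rank, so we still need to exhibit 2 rank-1 terms summing to T.)
Upper bound — finding two terms. Write S_k = T[:,:,k] for the frontal slices: S₀ = [[-9, 18], [6, -12]], S₁ = [[4, -9], [-10, 17]], S₂ = [[1, 0], [14, -22]].
If T = a₁ ⊗ b₁ ⊗ c₁ + a₂ ⊗ b₂ ⊗ c₂ then each S_k = c₁[k]·a₁b₁ᵀ + c₂[k]·a₂b₂ᵀ. S₀ and S₁ are linearly independent, so a₁b₁ᵀ and a₂b₂ᵀ must span the same plane of matrices: they are the rank-1 matrices of the form x·S₀ + y·S₁.
det(x·S₀ + y·S₁) is 33·xy − 22·y² = 11·(3·x − 2·y)(y), vanishing at (x:y) = (2:3) and (1:0).
M₁ = 2·S₀ + 3·S₁ = [[-6, 9], [-18, 27]] = (-3)·[1, 3][2, -3]ᵀ and M₂ = S₀ = [[-9, 18], [6, -12]] = (-3)·[3, -2][1, -2]ᵀ, so take a₁ = [1, 3], b₁ = [2, -3], a₂ = [3, -2], b₂ = [1, -2].
Each slice is an integer combination of E₁ = a₁b₁ᵀ and E₂ = a₂b₂ᵀ: S₀ = −3·E₂, S₁ = −E₁ + 2·E₂, S₂ = 2·E₁ − E₂; reading off coefficients, c₁ = [0, -1, 2] and c₂ = [-3, 2, -1].
Hence T = [1, 3] ⊗ [2, -3] ⊗ [0, -1, 2] + [3, -2] ⊗ [1, -2] ⊗ [-3, 2, -1], so rank(T) ≤ 2.
These bounds meet, so rank(T) = 2.

2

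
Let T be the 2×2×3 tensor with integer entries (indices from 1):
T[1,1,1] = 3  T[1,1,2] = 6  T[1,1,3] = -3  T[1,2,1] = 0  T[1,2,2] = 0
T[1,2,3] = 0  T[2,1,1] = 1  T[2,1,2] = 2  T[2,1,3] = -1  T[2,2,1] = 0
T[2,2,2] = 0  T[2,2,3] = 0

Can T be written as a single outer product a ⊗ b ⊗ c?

The mode-1 fibre T[:,1,1] = [3, 1] gives a = (3, 1) (primitive direction); the mode-2 fibre T[1,:,1] = [3, 0] gives b = (1, 0); then c[k] = T[1,1,k] / (a[1]·b[1]) = [3, 6, -3] / 3 = (1, 2, -1).
Expanding (3, 1) ⊗ (1, 0) ⊗ (1, 2, -1) reproduces all 12 entries of T, so T = (3, 1) ⊗ (1, 0) ⊗ (1, 2, -1) and rank(T) ≤ 1.
Equivalently every frontal slice T[:,:,k] is c[k] times the rank-1 matrix (3, 1) ⊗ (1, 0). So T has rank 1 (it is nonzero).

Yes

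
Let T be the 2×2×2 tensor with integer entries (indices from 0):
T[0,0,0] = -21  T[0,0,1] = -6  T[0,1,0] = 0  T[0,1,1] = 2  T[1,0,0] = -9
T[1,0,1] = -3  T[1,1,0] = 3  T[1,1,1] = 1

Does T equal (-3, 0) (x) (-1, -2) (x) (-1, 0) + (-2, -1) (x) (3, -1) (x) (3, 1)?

Reconstruct entrywise from the claimed factors. For example, T[1,1,1] = 1 and Σₗ aₗ[1]bₗ[1]cₗ[1] = (0)·(-2)·(0) + (-1)·(-1)·(1) = 1; checking all 8 entries, every one matches. The claim holds.

Yes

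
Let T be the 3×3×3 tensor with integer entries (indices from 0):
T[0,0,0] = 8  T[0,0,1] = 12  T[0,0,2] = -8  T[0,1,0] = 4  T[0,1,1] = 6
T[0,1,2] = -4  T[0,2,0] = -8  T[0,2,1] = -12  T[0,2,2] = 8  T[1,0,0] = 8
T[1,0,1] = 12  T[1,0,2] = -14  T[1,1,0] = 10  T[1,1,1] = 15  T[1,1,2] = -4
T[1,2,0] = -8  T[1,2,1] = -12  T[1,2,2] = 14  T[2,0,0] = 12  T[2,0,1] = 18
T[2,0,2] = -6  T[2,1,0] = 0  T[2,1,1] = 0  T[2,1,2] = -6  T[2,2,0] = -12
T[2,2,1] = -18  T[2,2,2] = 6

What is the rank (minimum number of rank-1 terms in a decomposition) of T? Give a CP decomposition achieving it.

Lower bound: the mode-1 unfolding of T (rows indexed by i, columns by (j,k) = (0,0), (0,1), (0,2), (1,0), (1,1), (1,2), (2,0), (2,1), (2,2)) is [[8, 12, -8, 4, 6, -4, -8, -12, 8], [8, 12, -14, 10, 15, -4, -8, -12, 14], [12, 18, -6, 0, 0, -6, -12, -18, 6]].
There the 2×2 minor on rows i ∈ {0, 1}, columns (j,k) ∈ {(0,0), (0,2)} is det [[8, -8], [8, -14]] = -48 ≠ 0, so this unfolding has rank ≥ 2; CP rank is at least every unfolding rank, so rank(T) ≥ 2. (Unfolding ranks only ever bound the CP rank from below — rank(T) can be strictly larger than all of them — so the matching upper bound has to come from an explicit 2-term decomposition.)
Upper bound — finding two terms. Write S_k = T[:,:,k] for the frontal slices: S₀ = [[8, 4, -8], [8, 10, -8], [12, 0, -12]], S₁ = [[12, 6, -12], [12, 15, -12], [18, 0, -18]], S₂ = [[-8, -4, 8], [-14, -4, 14], [-6, -6, 6]].
If T = a₁ (x) b₁ (x) c₁ + a₂ (x) b₂ (x) c₂ then each S_k = c₁[k]·a₁b₁ᵀ + c₂[k]·a₂b₂ᵀ. S₀ and S₂ are linearly independent, so a₁b₁ᵀ and a₂b₂ᵀ must span the same plane of matrices: they are the rank-1 matrices of the form x·S₀ + y·S₂.
The 2×2 minor of x·S₀ + y·S₂ on rows {0,1}, columns {0,1} is 48·x² − 24·xy − 24·y² = 24·(x − y)(2·x + y), vanishing at (x:y) = (1:1) and (1:-2).
M₁ = S₀ + S₂ = [[0, 0, 0], [-6, 6, 6], [6, -6, -6]] = (-6)·(0, 1, -1)(1, -1, -1)ᵀ and M₂ = S₀ − 2·S₂ = [[24, 12, -24], [36, 18, -36], [24, 12, -24]] = 6·(2, 3, 2)(2, 1, -2)ᵀ, so take a₁ = (0, 1, -1), b₁ = (1, -1, -1), a₂ = (2, 3, 2), b₂ = (2, 1, -2).
Each slice is an integer combination of E₁ = a₁b₁ᵀ and E₂ = a₂b₂ᵀ: S₀ = −4·E₁ + 2·E₂, S₁ = −6·E₁ + 3·E₂, S₂ = −2·E₁ − 2·E₂; reading off coefficients, c₁ = (-4, -6, -2) and c₂ = (2, 3, -2).
Hence T = (0, 1, -1) (x) (1, -1, -1) (x) (-4, -6, -2) + (2, 3, 2) (x) (2, 1, -2) (x) (2, 3, -2), so rank(T) ≤ 2.
These bounds meet, so rank(T) = 2.

rank(T) = 2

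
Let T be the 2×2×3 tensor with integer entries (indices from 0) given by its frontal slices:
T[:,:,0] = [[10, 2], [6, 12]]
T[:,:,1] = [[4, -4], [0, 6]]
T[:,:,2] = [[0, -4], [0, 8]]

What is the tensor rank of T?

3

Lower bound: the mode-3 unfolding of T (rows indexed by k, columns by (i,j) = (0,0), (0,1), (1,0), (1,1)) is [[10, 2, 6, 12], [4, -4, 0, 6], [0, -4, 0, 8]].
There the 3×3 minor on rows k ∈ {0, 1, 2}, columns (i,j) ∈ {(0,0), (0,1), (1,0)} is det [[10, 2, 6], [4, -4, 0], [0, -4, 0]] = -96 ≠ 0, so this unfolding has rank ≥ 3; CP rank is at least every unfolding rank, so rank(T) ≥ 3. (Unfolding ranks only ever bound the CP rank from below — rank(T) can be strictly larger than all of them — so the matching upper bound has to come from an explicit 3-term decomposition.)
Upper bound: T is a sum of 3 rank-1 terms, T = (1, -2) ⊗ (0, 1) ⊗ (-4, -4, -4) + (1, 1) ⊗ (1, 1) ⊗ (2, -4, 0) + (2, 1) ⊗ (2, 1) ⊗ (2, 2, 0) (one valid choice — decompositions are not unique — normalised so each a, b is primitive with positive first nonzero entry; check it by expanding all entries), so rank(T) ≤ 3.
These bounds meet, so rank(T) = 3.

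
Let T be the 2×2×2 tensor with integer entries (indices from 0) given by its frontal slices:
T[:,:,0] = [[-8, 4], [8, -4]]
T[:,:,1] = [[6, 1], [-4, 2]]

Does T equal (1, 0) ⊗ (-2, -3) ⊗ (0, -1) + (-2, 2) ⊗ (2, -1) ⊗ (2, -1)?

Reconstruct entrywise from the claimed factors. For example, T[0,1,1] = 1 and Σₗ aₗ[0]bₗ[1]cₗ[1] = (1)·(-3)·(-1) + (-2)·(-1)·(-1) = 1; checking all 8 entries, every one matches. The claim holds.

Yes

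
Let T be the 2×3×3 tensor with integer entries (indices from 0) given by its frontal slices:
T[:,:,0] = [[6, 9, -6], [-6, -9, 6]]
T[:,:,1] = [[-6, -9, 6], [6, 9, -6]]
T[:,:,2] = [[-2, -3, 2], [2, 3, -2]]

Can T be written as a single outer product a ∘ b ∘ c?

The mode-1 fibre T[:,0,0] = [6, -6] gives a = [1, -1] (primitive direction); the mode-2 fibre T[0,:,0] = [6, 9, -6] gives b = [2, 3, -2]; then c[k] = T[0,0,k] / (a[0]·b[0]) = [6, -6, -2] / 2 = [3, -3, -1].
Expanding [1, -1] ∘ [2, 3, -2] ∘ [3, -3, -1] reproduces all 18 entries of T, so T = [1, -1] ∘ [2, 3, -2] ∘ [3, -3, -1] and rank(T) ≤ 1.
Equivalently every frontal slice T[:,:,k] is c[k] times the rank-1 matrix [1, -1] ∘ [2, 3, -2]. So T has rank 1 (it is nonzero).

Yes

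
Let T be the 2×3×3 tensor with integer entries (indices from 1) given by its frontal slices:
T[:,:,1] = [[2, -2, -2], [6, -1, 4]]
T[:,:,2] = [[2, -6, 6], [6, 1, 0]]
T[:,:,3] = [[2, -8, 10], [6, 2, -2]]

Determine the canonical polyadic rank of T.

3

Lower bound: the mode-2 unfolding of T (rows indexed by j, columns by (i,k) = (1,1), (1,2), (1,3), (2,1), (2,2), (2,3)) is [[2, 2, 2, 6, 6, 6], [-2, -6, -8, -1, 1, 2], [-2, 6, 10, 4, 0, -2]].
There the 3×3 minor on rows j ∈ {1, 2, 3}, columns (i,k) ∈ {(1,1), (1,2), (2,1)} is det [[2, 2, 6], [-2, -6, -1], [-2, 6, 4]] = -160 ≠ 0, so this unfolding has rank ≥ 3; CP rank is at least every unfolding rank, so rank(T) ≥ 3. (Flattening ranks never certify an upper bound on CP rank; for that we must actually write T with 3 rank-1 terms.)
Upper bound: T is a sum of 3 rank-1 terms, T = [0, 1] ⊗ [2, -1, 1] ⊗ [4, 4, 4] + [1, -1] ⊗ [1, -2, 1] ⊗ [2, 2, 2] + [2, -1] ⊗ [0, 1, -2] ⊗ [1, -1, -2] (one valid choice — decompositions are not unique — normalised so each a, b is primitive with positive first nonzero entry; check it by expanding all entries), so rank(T) ≤ 3.
These bounds meet, so rank(T) = 3.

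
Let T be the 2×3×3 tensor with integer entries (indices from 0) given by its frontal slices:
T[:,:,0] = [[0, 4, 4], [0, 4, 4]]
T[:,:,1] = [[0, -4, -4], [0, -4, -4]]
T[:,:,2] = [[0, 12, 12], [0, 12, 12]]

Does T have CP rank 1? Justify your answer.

Yes

If T = a ⊗ b ⊗ c then every fibre of T is a multiple of the corresponding factor, so read the factors off the fibres through the nonzero entry T[0,1,0] = 4.
The mode-1 fibre T[:,1,0] = [4, 4] gives a = (1, 1) (primitive direction); the mode-2 fibre T[0,:,0] = [0, 4, 4] gives b = (0, 1, 1); then c[k] = T[0,1,k] / (a[0]·b[1]) = [4, -4, 12] / 1 = (4, -4, 12).
Expanding (1, 1) ⊗ (0, 1, 1) ⊗ (4, -4, 12) reproduces all 18 entries of T, so T = (1, 1) ⊗ (0, 1, 1) ⊗ (4, -4, 12) and rank(T) ≤ 1.
Equivalently every frontal slice T[:,:,k] is c[k] times the rank-1 matrix (1, 1) ⊗ (0, 1, 1). So T has rank 1 (it is nonzero).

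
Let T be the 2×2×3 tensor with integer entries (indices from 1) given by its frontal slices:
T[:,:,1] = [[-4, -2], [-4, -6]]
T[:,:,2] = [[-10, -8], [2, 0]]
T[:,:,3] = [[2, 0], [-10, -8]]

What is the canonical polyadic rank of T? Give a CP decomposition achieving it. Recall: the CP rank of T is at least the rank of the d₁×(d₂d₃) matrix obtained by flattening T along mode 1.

Lower bound: the mode-3 unfolding of T (rows indexed by k, columns by (i,j) = (1,1), (1,2), (2,1), (2,2)) is [[-4, -2, -4, -6], [-10, -8, 2, 0], [2, 0, -10, -8]].
There the 3×3 minor on rows k ∈ {1, 2, 3}, columns (i,j) ∈ {(1,1), (1,2), (2,1)} is det [[-4, -2, -4], [-10, -8, 2], [2, 0, -10]] = -192 ≠ 0, so this unfolding has rank ≥ 3; CP rank is at least every unfolding rank, so rank(T) ≥ 3. (Unfolding ranks only ever bound the CP rank from below — rank(T) can be strictly larger than all of them — so the matching upper bound has to come from an explicit 3-term decomposition.)
Upper bound: T is a sum of 3 rank-1 terms, T = [1, -1] ⊗ [1, 0] ⊗ [-2, -2, 2] + [1, -1] ⊗ [1, 1] ⊗ [2, -4, 4] + [1, 1] ⊗ [1, 1] ⊗ [-4, -4, -4] (written with every a and b primitive with positive leading entry and the scale carried by c; CP decompositions are not unique, and this one is verified by expanding entrywise), so rank(T) ≤ 3.
These bounds meet, so rank(T) = 3.
Check entry T[1,2,2] = -8: (1)·(0)·(-2) + (1)·(1)·(-4) + (1)·(1)·(-4) = -8.

rank(T) = 3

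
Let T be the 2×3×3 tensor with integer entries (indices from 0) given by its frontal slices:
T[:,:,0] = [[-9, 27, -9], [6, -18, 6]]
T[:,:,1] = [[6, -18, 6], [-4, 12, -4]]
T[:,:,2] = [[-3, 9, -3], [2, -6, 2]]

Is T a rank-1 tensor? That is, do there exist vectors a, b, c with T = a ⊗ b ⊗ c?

If T = a ⊗ b ⊗ c then every fibre of T is a multiple of the corresponding factor, so read the factors off the fibres through the nonzero entry T[0,0,0] = -9.
The mode-1 fibre T[:,0,0] = [-9, 6] gives a = (3, -2) (primitive direction); the mode-2 fibre T[0,:,0] = [-9, 27, -9] gives b = (1, -3, 1); then c[k] = T[0,0,k] / (a[0]·b[0]) = [-9, 6, -3] / 3 = (-3, 2, -1).
Expanding (3, -2) ⊗ (1, -3, 1) ⊗ (-3, 2, -1) reproduces all 18 entries of T, so T = (3, -2) ⊗ (1, -3, 1) ⊗ (-3, 2, -1) and rank(T) ≤ 1.
Equivalently every frontal slice T[:,:,k] is c[k] times the rank-1 matrix (3, -2) ⊗ (1, -3, 1). So T has rank 1 (it is nonzero).

Yes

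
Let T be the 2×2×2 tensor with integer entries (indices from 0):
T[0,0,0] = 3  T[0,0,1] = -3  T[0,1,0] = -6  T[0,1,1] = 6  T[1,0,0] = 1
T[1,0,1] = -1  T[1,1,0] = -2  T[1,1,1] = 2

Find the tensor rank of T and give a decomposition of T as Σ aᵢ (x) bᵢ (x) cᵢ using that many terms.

Lower bound: T ≠ 0 (e.g. T[0,0,0] = 3), so rank(T) ≥ 1.
Upper bound: the mode-1 fibre T[:,0,0] = [3, 1] gives a = [3, 1] (primitive direction); the mode-2 fibre T[0,:,0] = [3, -6] gives b = [1, -2]; then c[k] = T[0,0,k] / (a[0]·b[0]) = [3, -3] / 3 = [1, -1].
Expanding [3, 1] (x) [1, -2] (x) [1, -1] reproduces all 8 entries of T, so T = [3, 1] (x) [1, -2] (x) [1, -1] and rank(T) ≤ 1.
These bounds meet, so rank(T) = 1.

rank(T) = 1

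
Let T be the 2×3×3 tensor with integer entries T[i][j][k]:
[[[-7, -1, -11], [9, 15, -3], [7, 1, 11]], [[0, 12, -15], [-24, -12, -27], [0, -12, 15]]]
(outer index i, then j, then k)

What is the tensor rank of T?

2

Lower bound: the mode-3 unfolding of T (rows indexed by k, columns by (i,j) = (0,0), (0,1), (0,2), (1,0), (1,1), (1,2)) is [[-7, 9, 7, 0, -24, 0], [-1, 15, 1, 12, -12, -12], [-11, -3, 11, -15, -27, 15]].
There the 2×2 minor on rows k ∈ {0, 1}, columns (i,j) ∈ {(0,0), (0,1)} is det [[-7, 9], [-1, 15]] = -96 ≠ 0, so this unfolding has rank ≥ 2; CP rank is at least every unfolding rank, so rank(T) ≥ 2. (Flattening ranks never certify an upper bound on CP rank; for that we must actually write T with 2 rank-1 terms.)
Upper bound — finding two terms. Write S_k = T[:,:,k] for the frontal slices: S₀ = [[-7, 9, 7], [0, -24, 0]], S₁ = [[-1, 15, 1], [12, -12, -12]], S₂ = [[-11, -3, 11], [-15, -27, 15]].
If T = a₁ ⊗ b₁ ⊗ c₁ + a₂ ⊗ b₂ ⊗ c₂ then each S_k = c₁[k]·a₁b₁ᵀ + c₂[k]·a₂b₂ᵀ. S₀ and S₁ are linearly independent, so a₁b₁ᵀ and a₂b₂ᵀ must span the same plane of matrices: they are the rank-1 matrices of the form x·S₀ + y·S₁.
The 2×2 minor of x·S₀ + y·S₁ on rows {0,1}, columns {0,1} is 168·x² − 168·y² = 168·(x − y)(x + y), vanishing at (x:y) = (1:1) and (1:-1).
M₁ = S₀ + S₁ = [[-8, 24, 8], [12, -36, -12]] = (-4)·[2, -3][1, -3, -1]ᵀ and M₂ = S₀ − S₁ = [[-6, -6, 6], [-12, -12, 12]] = (-6)·[1, 2][1, 1, -1]ᵀ, so take a₁ = [2, -3], b₁ = [1, -3, -1], a₂ = [1, 2], b₂ = [1, 1, -1].
Each slice is an integer combination of E₁ = a₁b₁ᵀ and E₂ = a₂b₂ᵀ: S₀ = −2·E₁ − 3·E₂, S₁ = −2·E₁ + 3·E₂, S₂ = −E₁ − 9·E₂; reading off coefficients, c₁ = [-2, -2, -1] and c₂ = [-3, 3, -9].
Hence T = [2, -3] ⊗ [1, -3, -1] ⊗ [-2, -2, -1] + [1, 2] ⊗ [1, 1, -1] ⊗ [-3, 3, -9], so rank(T) ≤ 2.
These bounds meet, so rank(T) = 2.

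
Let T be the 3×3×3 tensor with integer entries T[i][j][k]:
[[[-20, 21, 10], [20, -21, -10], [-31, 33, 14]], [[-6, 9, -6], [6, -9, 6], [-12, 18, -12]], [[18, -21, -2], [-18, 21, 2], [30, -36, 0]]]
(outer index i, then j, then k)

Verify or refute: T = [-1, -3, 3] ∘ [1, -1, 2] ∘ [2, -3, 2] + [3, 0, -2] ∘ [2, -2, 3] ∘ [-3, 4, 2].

No

Reconstruct entry (0,0,1) from the claimed factors: Σₗ aₗ[0]bₗ[0]cₗ[1] = (-1)·(1)·(-3) + (3)·(2)·(4) = 27, but T[0,0,1] = 21. The claim is false.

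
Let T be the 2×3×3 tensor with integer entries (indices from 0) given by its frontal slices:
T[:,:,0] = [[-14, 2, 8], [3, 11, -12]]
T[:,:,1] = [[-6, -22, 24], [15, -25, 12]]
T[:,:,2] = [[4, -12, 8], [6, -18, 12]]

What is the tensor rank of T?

Lower bound: the mode-3 unfolding of T (rows indexed by k, columns by (i,j) = (0,0), (0,1), (0,2), (1,0), (1,1), (1,2)) is [[-14, 2, 8, 3, 11, -12], [-6, -22, 24, 15, -25, 12], [4, -12, 8, 6, -18, 12]].
There the 2×2 minor on rows k ∈ {0, 1}, columns (i,j) ∈ {(0,0), (0,1)} is det [[-14, 2], [-6, -22]] = 320 ≠ 0, so this unfolding has rank ≥ 2; CP rank is at least every unfolding rank, so rank(T) ≥ 2. (This is only a lower bound: in general the CP rank may exceed every unfolding rank, so we still need to exhibit 2 rank-1 terms summing to T.)
Upper bound — finding two terms. Write S_k = T[:,:,k] for the frontal slices: S₀ = [[-14, 2, 8], [3, 11, -12]], S₁ = [[-6, -22, 24], [15, -25, 12]], S₂ = [[4, -12, 8], [6, -18, 12]].
If T = a₁ ⊗ b₁ ⊗ c₁ + a₂ ⊗ b₂ ⊗ c₂ then each S_k = c₁[k]·a₁b₁ᵀ + c₂[k]·a₂b₂ᵀ. S₀ and S₁ are linearly independent, so a₁b₁ᵀ and a₂b₂ᵀ must span the same plane of matrices: they are the rank-1 matrices of the form x·S₀ + y·S₁.
The 2×2 minor of x·S₀ + y·S₁ on rows {0,1}, columns {0,1} is −160·x² + 320·xy + 480·y² = (-160)·(x − 3·y)(x + y), vanishing at (x:y) = (3:1) and (1:-1).
M₁ = 3·S₀ + S₁ = [[-48, -16, 48], [24, 8, -24]] = (-8)·[2, -1][3, 1, -3]ᵀ and M₂ = S₀ − S₁ = [[-8, 24, -16], [-12, 36, -24]] = (-4)·[2, 3][1, -3, 2]ᵀ, so take a₁ = [2, -1], b₁ = [3, 1, -3], a₂ = [2, 3], b₂ = [1, -3, 2].
Each slice is an integer combination of E₁ = a₁b₁ᵀ and E₂ = a₂b₂ᵀ: S₀ = −2·E₁ − E₂, S₁ = −2·E₁ + 3·E₂, S₂ = 2·E₂; reading off coefficients, c₁ = [-2, -2, 0] and c₂ = [-1, 3, 2].
Hence T = [2, -1] ⊗ [3, 1, -3] ⊗ [-2, -2, 0] + [2, 3] ⊗ [1, -3, 2] ⊗ [-1, 3, 2], so rank(T) ≤ 2.
These bounds meet, so rank(T) = 2.

2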